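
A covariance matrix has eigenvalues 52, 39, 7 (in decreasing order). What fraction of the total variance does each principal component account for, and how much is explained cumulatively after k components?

Step 1 — total variance = trace(Sigma) = Σ λ_i = 52 + 39 + 7 = 98.

Step 2 — fraction explained by component i = λ_i / Σ λ:
  PC1: 52/98 = 0.5306
  PC2: 39/98 = 0.398
  PC3: 7/98 = 0.0714

Step 3 — cumulative fraction after k components = (λ_1 + ... + λ_k) / Σ λ:
  k = 1: 52/98 = 0.5306
  k = 2: (52 + 39)/98 = 91/98 = 0.9286
  k = 3: (52 + 39 + 7)/98 = 98/98 = 1

Summary (fraction, with percent):

explained: PC1 0.5306 (53.06%), PC2 0.398 (39.8%), PC3 0.0714 (7.14%);  cumulative: 0.5306, 0.9286, 1


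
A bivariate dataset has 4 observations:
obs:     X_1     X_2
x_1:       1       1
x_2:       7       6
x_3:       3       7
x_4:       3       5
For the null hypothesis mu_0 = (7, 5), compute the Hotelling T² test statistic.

Step 1 — sample mean vector:
  mean(X_1) = (1 + 7 + 3 + 3) / 4 = 14/4 = 3.5
  mean(X_2) = (1 + 6 + 7 + 5) / 4 = 19/4 = 4.75
  x̄ = (3.5, 4.75),  deviation x̄ - mu_0 = (3.5, 4.75) - (7, 5) = (-3.5, -0.25).

Step 2 — sample covariance matrix, S[i,j] = (1/(n-1)) · Σ_k (x_{k,i} - mean_i) · (x_{k,j} - mean_j), divisor n-1 = 3:
  S[X_1,X_1] = ((-2.5)·(-2.5) + (3.5)·(3.5) + (-0.5)·(-0.5) + (-0.5)·(-0.5)) / 3 = 19/3 = 6.3333
  S[X_1,X_2] = ((-2.5)·(-3.75) + (3.5)·(1.25) + (-0.5)·(2.25) + (-0.5)·(0.25)) / 3 = 12.5/3 = 4.1667
  S[X_2,X_2] = ((-3.75)·(-3.75) + (1.25)·(1.25) + (2.25)·(2.25) + (0.25)·(0.25)) / 3 = 20.75/3 = 6.9167
  S = [[6.3333, 4.1667],
 [4.1667, 6.9167]].

Step 3 — invert S. det(S) = 6.3333·6.9167 - (4.1667)² = 26.4444.
  S^{-1} = (1/det) · [[d, -b], [-b, a]] = [[0.2616, -0.1576],
 [-0.1576, 0.2395]].

Step 4 — quadratic form (x̄ - mu_0)^T · S^{-1} · (x̄ - mu_0):
  S^{-1} · (x̄ - mu_0) = (-0.8761, 0.4916),
  (x̄ - mu_0)^T · [...] = (-3.5)·(-0.8761) + (-0.25)·(0.4916) = 2.9433.

Step 5 — scale by n: T² = 4 · 2.9433 = 11.7731.

T² ≈ 11.7731


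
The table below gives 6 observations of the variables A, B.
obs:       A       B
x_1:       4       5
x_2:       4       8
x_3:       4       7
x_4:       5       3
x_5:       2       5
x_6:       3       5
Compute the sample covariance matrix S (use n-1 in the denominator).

Step 1 — column means:
  mean(A) = (4 + 4 + 4 + 5 + 2 + 3) / 6 = 22/6 = 3.6667
  mean(B) = (5 + 8 + 7 + 3 + 5 + 5) / 6 = 33/6 = 5.5

Step 2 — sample covariance S[i,j] = (1/(n-1)) · Σ_k (x_{k,i} - mean_i) · (x_{k,j} - mean_j), with n-1 = 5.
  S[A,A] = ((0.3333)·(0.3333) + (0.3333)·(0.3333) + (0.3333)·(0.3333) + (1.3333)·(1.3333) + (-1.6667)·(-1.6667) + (-0.6667)·(-0.6667)) / 5 = 5.3333/5 = 1.0667
  S[A,B] = ((0.3333)·(-0.5) + (0.3333)·(2.5) + (0.3333)·(1.5) + (1.3333)·(-2.5) + (-1.6667)·(-0.5) + (-0.6667)·(-0.5)) / 5 = -1/5 = -0.2
  S[B,B] = ((-0.5)·(-0.5) + (2.5)·(2.5) + (1.5)·(1.5) + (-2.5)·(-2.5) + (-0.5)·(-0.5) + (-0.5)·(-0.5)) / 5 = 15.5/5 = 3.1

S is symmetric (S[j,i] = S[i,j]). Assembling:

S = [[1.0667, -0.2],
 [-0.2, 3.1]]


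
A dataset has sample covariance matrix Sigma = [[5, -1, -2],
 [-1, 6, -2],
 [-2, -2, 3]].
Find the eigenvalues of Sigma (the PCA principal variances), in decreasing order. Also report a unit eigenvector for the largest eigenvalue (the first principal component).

Step 1 — characteristic polynomial p(λ) = det(λI - Sigma) = λ³ - tr·λ² + c_1·λ - det, where tr = trace, c_1 = sum of the principal 2×2 minors, det = det(Sigma):
  tr = 5 + 6 + 3 = 14,
  c_1 = (5·6 - (-1)²) + (5·3 - (-2)²) + (6·3 - (-2)²) = 29 + 11 + 14 = 54,
  det = 5·(6·3 - (-2)²) - (-1)·((-1)·3 - (-2)·(-2)) + (-2)·((-1)·(-2) - 6·(-2)) = 5·(14) - (-1)·(-7) + (-2)·(14) = 35.
  So p(λ) = λ³ - 14λ² + 54λ - 35.
Step 2 — look for an integer root (rational root theorem: any rational root is an integer divisor of 35). Testing λ = 7:
  p(7) = 343 - 686 + 378 - 35 = 0  ✓
  Dividing out (λ - 7): p(λ) = (λ - 7)(λ² - 7λ + 5).
Step 3 — remaining eigenvalues from the quadratic λ² - 7λ + 5 = 0:
  Δ = 7² - 4·5 = 49 - 20 = 29,  λ = (7 ± √29)/2 = (7 ± 5.3852)/2 ≈ 6.1926 or 0.8074.
  Sorted: λ_1 = 7,  λ_2 = 6.1926,  λ_3 = 0.8074  (check: sum = 14 = tr ✓).

Step 4 — unit eigenvector for λ_1 = 7: v spans the null space of (Sigma - λ_1 I), whose rows are
  r_1 = (-2, -1, -2),  r_2 = (-1, -1, -2),  r_3 = (-2, -2, -4).
  v is orthogonal to every row, so take v ∝ r_1 × r_2 = ((-1)·(-2) - (-2)·(-1), (-2)·(-1) - (-2)·(-2), (-2)·(-1) - (-1)·(-1)) = (0, -2, 1).
  Rescale (multiply by -1 so the first nonzero entry is positive): u = (0, 2, -1).
  ||u|| = √((0)² + (2)² + (-1)²) = √(5) ≈ 2.2361,  v_1 = u/||u|| ≈ (0, 0.8944, -0.4472) (||v_1|| = 1).

λ_1 = 7,  λ_2 = 6.1926,  λ_3 = 0.8074;  v_1 ≈ (0, 0.8944, -0.4472)


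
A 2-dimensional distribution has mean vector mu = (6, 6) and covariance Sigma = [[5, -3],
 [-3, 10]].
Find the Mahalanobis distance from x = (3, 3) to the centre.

Step 1 — centre the observation: (x - mu) = (-3, -3).

Step 2 — invert Sigma. det(Sigma) = 5·10 - (-3)² = 41.
  Sigma^{-1} = (1/det) · [[d, -b], [-b, a]] = [[0.2439, 0.0732],
 [0.0732, 0.122]].

Step 3 — form the quadratic (x - mu)^T · Sigma^{-1} · (x - mu):
  Sigma^{-1} · (x - mu) = (-0.9512, -0.5854).
  (x - mu)^T · [Sigma^{-1} · (x - mu)] = (-3)·(-0.9512) + (-3)·(-0.5854) = 4.6098.

Step 4 — take square root: d = √(4.6098) ≈ 2.147.

d(x, mu) = √(4.6098) ≈ 2.147


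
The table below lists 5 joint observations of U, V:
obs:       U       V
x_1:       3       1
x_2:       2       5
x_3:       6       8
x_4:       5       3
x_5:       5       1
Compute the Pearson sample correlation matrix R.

Step 1 — column means:
  mean(U) = (3 + 2 + 6 + 5 + 5) / 5 = 21/5 = 4.2
  mean(V) = (1 + 5 + 8 + 3 + 1) / 5 = 18/5 = 3.6

Step 2 — sample variances and covariances s[i,j] = (1/(n-1)) · Σ_k (x_{k,i} - mean_i) · (x_{k,j} - mean_j), with n-1 = 4:
  s[U,U] = ((-1.2)·(-1.2) + (-2.2)·(-2.2) + (1.8)·(1.8) + (0.8)·(0.8) + (0.8)·(0.8)) / 4 = 10.8/4 = 2.7
  s[U,V] = ((-1.2)·(-2.6) + (-2.2)·(1.4) + (1.8)·(4.4) + (0.8)·(-0.6) + (0.8)·(-2.6)) / 4 = 5.4/4 = 1.35
  s[V,V] = ((-2.6)·(-2.6) + (1.4)·(1.4) + (4.4)·(4.4) + (-0.6)·(-0.6) + (-2.6)·(-2.6)) / 4 = 35.2/4 = 8.8
  Sample standard deviations s_i = √(s[i,i]):
  s(U) = √(2.7) = 1.6432
  s(V) = √(8.8) = 2.9665

Step 3 — r_{ij} = s_{ij} / (s_i · s_j):
  r[U,U] = 1 (diagonal).
  r[U,V] = 1.35 / (1.6432 · 2.9665) = 1.35 / 4.8744 = 0.277
  r[V,V] = 1 (diagonal).

R is symmetric with unit diagonal. Assembling:

R = [[1, 0.277],
 [0.277, 1]]


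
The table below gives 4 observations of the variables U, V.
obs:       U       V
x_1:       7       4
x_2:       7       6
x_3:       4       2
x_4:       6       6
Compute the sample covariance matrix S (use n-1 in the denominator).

Step 1 — column means:
  mean(U) = (7 + 7 + 4 + 6) / 4 = 24/4 = 6
  mean(V) = (4 + 6 + 2 + 6) / 4 = 18/4 = 4.5

Step 2 — sample covariance S[i,j] = (1/(n-1)) · Σ_k (x_{k,i} - mean_i) · (x_{k,j} - mean_j), with n-1 = 3.
  S[U,U] = ((1)·(1) + (1)·(1) + (-2)·(-2) + (0)·(0)) / 3 = 6/3 = 2
  S[U,V] = ((1)·(-0.5) + (1)·(1.5) + (-2)·(-2.5) + (0)·(1.5)) / 3 = 6/3 = 2
  S[V,V] = ((-0.5)·(-0.5) + (1.5)·(1.5) + (-2.5)·(-2.5) + (1.5)·(1.5)) / 3 = 11/3 = 3.6667

S is symmetric (S[j,i] = S[i,j]). Assembling:

S = [[2, 2],
 [2, 3.6667]]


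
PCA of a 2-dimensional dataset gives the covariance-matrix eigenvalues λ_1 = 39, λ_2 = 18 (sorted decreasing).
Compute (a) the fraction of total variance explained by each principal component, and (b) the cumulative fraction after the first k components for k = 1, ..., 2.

Step 1 — total variance = trace(Sigma) = Σ λ_i = 39 + 18 = 57.

Step 2 — fraction explained by component i = λ_i / Σ λ:
  PC1: 39/57 = 0.6842
  PC2: 18/57 = 0.3158

Step 3 — cumulative fraction after k components = (λ_1 + ... + λ_k) / Σ λ:
  k = 1: 39/57 = 0.6842
  k = 2: (39 + 18)/57 = 57/57 = 1

Summary (fraction, with percent):

explained: PC1 0.6842 (68.42%), PC2 0.3158 (31.58%);  cumulative: 0.6842, 1


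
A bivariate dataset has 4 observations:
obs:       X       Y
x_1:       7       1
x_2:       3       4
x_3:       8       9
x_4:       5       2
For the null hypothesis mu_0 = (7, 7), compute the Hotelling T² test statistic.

Step 1 — sample mean vector:
  mean(X) = (7 + 3 + 8 + 5) / 4 = 23/4 = 5.75
  mean(Y) = (1 + 4 + 9 + 2) / 4 = 16/4 = 4
  x̄ = (5.75, 4),  deviation x̄ - mu_0 = (5.75, 4) - (7, 7) = (-1.25, -3).

Step 2 — sample covariance matrix, S[i,j] = (1/(n-1)) · Σ_k (x_{k,i} - mean_i) · (x_{k,j} - mean_j), divisor n-1 = 3:
  S[X,X] = ((1.25)·(1.25) + (-2.75)·(-2.75) + (2.25)·(2.25) + (-0.75)·(-0.75)) / 3 = 14.75/3 = 4.9167
  S[X,Y] = ((1.25)·(-3) + (-2.75)·(0) + (2.25)·(5) + (-0.75)·(-2)) / 3 = 9/3 = 3
  S[Y,Y] = ((-3)·(-3) + (0)·(0) + (5)·(5) + (-2)·(-2)) / 3 = 38/3 = 12.6667
  S = [[4.9167, 3],
 [3, 12.6667]].

Step 3 — invert S. det(S) = 4.9167·12.6667 - (3)² = 53.2778.
  S^{-1} = (1/det) · [[d, -b], [-b, a]] = [[0.2377, -0.0563],
 [-0.0563, 0.0923]].

Step 4 — quadratic form (x̄ - mu_0)^T · S^{-1} · (x̄ - mu_0):
  S^{-1} · (x̄ - mu_0) = (-0.1283, -0.2065),
  (x̄ - mu_0)^T · [...] = (-1.25)·(-0.1283) + (-3)·(-0.2065) = 0.7797.

Step 5 — scale by n: T² = 4 · 0.7797 = 3.1189.

T² ≈ 3.1189


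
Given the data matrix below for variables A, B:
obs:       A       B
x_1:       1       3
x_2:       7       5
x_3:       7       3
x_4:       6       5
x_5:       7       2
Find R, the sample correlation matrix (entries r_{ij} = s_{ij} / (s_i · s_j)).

Step 1 — column means:
  mean(A) = (1 + 7 + 7 + 6 + 7) / 5 = 28/5 = 5.6
  mean(B) = (3 + 5 + 3 + 5 + 2) / 5 = 18/5 = 3.6

Step 2 — sample variances and covariances s[i,j] = (1/(n-1)) · Σ_k (x_{k,i} - mean_i) · (x_{k,j} - mean_j), with n-1 = 4:
  s[A,A] = ((-4.6)·(-4.6) + (1.4)·(1.4) + (1.4)·(1.4) + (0.4)·(0.4) + (1.4)·(1.4)) / 4 = 27.2/4 = 6.8
  s[A,B] = ((-4.6)·(-0.6) + (1.4)·(1.4) + (1.4)·(-0.6) + (0.4)·(1.4) + (1.4)·(-1.6)) / 4 = 2.2/4 = 0.55
  s[B,B] = ((-0.6)·(-0.6) + (1.4)·(1.4) + (-0.6)·(-0.6) + (1.4)·(1.4) + (-1.6)·(-1.6)) / 4 = 7.2/4 = 1.8
  Sample standard deviations s_i = √(s[i,i]):
  s(A) = √(6.8) = 2.6077
  s(B) = √(1.8) = 1.3416

Step 3 — r_{ij} = s_{ij} / (s_i · s_j):
  r[A,A] = 1 (diagonal).
  r[A,B] = 0.55 / (2.6077 · 1.3416) = 0.55 / 3.4986 = 0.1572
  r[B,B] = 1 (diagonal).

R is symmetric with unit diagonal. Assembling:

R = [[1, 0.1572],
 [0.1572, 1]]


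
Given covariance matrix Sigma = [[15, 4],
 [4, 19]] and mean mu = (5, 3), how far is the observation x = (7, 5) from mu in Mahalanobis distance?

Step 1 — centre the observation: (x - mu) = (2, 2).

Step 2 — invert Sigma. det(Sigma) = 15·19 - (4)² = 269.
  Sigma^{-1} = (1/det) · [[d, -b], [-b, a]] = [[0.0706, -0.0149],
 [-0.0149, 0.0558]].

Step 3 — form the quadratic (x - mu)^T · Sigma^{-1} · (x - mu):
  Sigma^{-1} · (x - mu) = (0.1115, 0.0818).
  (x - mu)^T · [Sigma^{-1} · (x - mu)] = (2)·(0.1115) + (2)·(0.0818) = 0.3866.

Step 4 — take square root: d = √(0.3866) ≈ 0.6218.

d(x, mu) = √(0.3866) ≈ 0.6218


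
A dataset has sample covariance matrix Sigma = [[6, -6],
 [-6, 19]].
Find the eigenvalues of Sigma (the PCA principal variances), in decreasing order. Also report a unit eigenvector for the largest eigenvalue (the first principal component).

Step 1 — characteristic polynomial of 2×2 Sigma:
  det(Sigma - λI) = λ² - trace · λ + det = 0.
  trace = 6 + 19 = 25, det = 6·19 - (-6)² = 78.
Step 2 — discriminant:
  Δ = trace² - 4·det = 625 - 312 = 313.
Step 3 — eigenvalues:
  λ = (trace ± √Δ)/2 = (25 ± 17.6918)/2,
  λ_1 = 21.3459,  λ_2 = 3.6541.

Step 4 — unit eigenvector for λ_1: solve (Sigma - λ_1 I)v = 0. First row:
  (6 - 21.3459)·v_x + (-6)·v_y = 0, i.e. (-15.3459)·v_x + (-6)·v_y = 0,
  so v ∝ (b, λ_1 - a) = (-6, 15.3459); multiply by -1 so the first entry is positive: u = (6, -15.3459).
  ||u|| = √((6)² + (-15.3459)²) = √(271.4967) ≈ 16.4772,
  v_1 = u/||u|| ≈ (0.3641, -0.9313) (||v_1|| = 1).

λ_1 = 21.3459,  λ_2 = 3.6541;  v_1 ≈ (0.3641, -0.9313)


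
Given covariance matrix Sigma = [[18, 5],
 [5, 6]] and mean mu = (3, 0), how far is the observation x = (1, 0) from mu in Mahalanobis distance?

Step 1 — centre the observation: (x - mu) = (-2, 0).

Step 2 — invert Sigma. det(Sigma) = 18·6 - (5)² = 83.
  Sigma^{-1} = (1/det) · [[d, -b], [-b, a]] = [[0.0723, -0.0602],
 [-0.0602, 0.2169]].

Step 3 — form the quadratic (x - mu)^T · Sigma^{-1} · (x - mu):
  Sigma^{-1} · (x - mu) = (-0.1446, 0.1205).
  (x - mu)^T · [Sigma^{-1} · (x - mu)] = (-2)·(-0.1446) + (0)·(0.1205) = 0.2892.

Step 4 — take square root: d = √(0.2892) ≈ 0.5377.

d(x, mu) = √(0.2892) ≈ 0.5377


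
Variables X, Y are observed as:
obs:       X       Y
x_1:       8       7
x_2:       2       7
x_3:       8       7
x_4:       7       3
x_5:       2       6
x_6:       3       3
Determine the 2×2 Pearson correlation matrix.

Step 1 — column means:
  mean(X) = (8 + 2 + 8 + 7 + 2 + 3) / 6 = 30/6 = 5
  mean(Y) = (7 + 7 + 7 + 3 + 6 + 3) / 6 = 33/6 = 5.5

Step 2 — sample variances and covariances s[i,j] = (1/(n-1)) · Σ_k (x_{k,i} - mean_i) · (x_{k,j} - mean_j), with n-1 = 5:
  s[X,X] = ((3)·(3) + (-3)·(-3) + (3)·(3) + (2)·(2) + (-3)·(-3) + (-2)·(-2)) / 5 = 44/5 = 8.8
  s[X,Y] = ((3)·(1.5) + (-3)·(1.5) + (3)·(1.5) + (2)·(-2.5) + (-3)·(0.5) + (-2)·(-2.5)) / 5 = 3/5 = 0.6
  s[Y,Y] = ((1.5)·(1.5) + (1.5)·(1.5) + (1.5)·(1.5) + (-2.5)·(-2.5) + (0.5)·(0.5) + (-2.5)·(-2.5)) / 5 = 19.5/5 = 3.9
  Sample standard deviations s_i = √(s[i,i]):
  s(X) = √(8.8) = 2.9665
  s(Y) = √(3.9) = 1.9748

Step 3 — r_{ij} = s_{ij} / (s_i · s_j):
  r[X,X] = 1 (diagonal).
  r[X,Y] = 0.6 / (2.9665 · 1.9748) = 0.6 / 5.8583 = 0.1024
  r[Y,Y] = 1 (diagonal).

R is symmetric with unit diagonal. Assembling:

R = [[1, 0.1024],
 [0.1024, 1]]


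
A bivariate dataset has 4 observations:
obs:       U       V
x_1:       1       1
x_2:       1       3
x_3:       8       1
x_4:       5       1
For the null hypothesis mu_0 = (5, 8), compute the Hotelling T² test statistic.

Step 1 — sample mean vector:
  mean(U) = (1 + 1 + 8 + 5) / 4 = 15/4 = 3.75
  mean(V) = (1 + 3 + 1 + 1) / 4 = 6/4 = 1.5
  x̄ = (3.75, 1.5),  deviation x̄ - mu_0 = (3.75, 1.5) - (5, 8) = (-1.25, -6.5).

Step 2 — sample covariance matrix, S[i,j] = (1/(n-1)) · Σ_k (x_{k,i} - mean_i) · (x_{k,j} - mean_j), divisor n-1 = 3:
  S[U,U] = ((-2.75)·(-2.75) + (-2.75)·(-2.75) + (4.25)·(4.25) + (1.25)·(1.25)) / 3 = 34.75/3 = 11.5833
  S[U,V] = ((-2.75)·(-0.5) + (-2.75)·(1.5) + (4.25)·(-0.5) + (1.25)·(-0.5)) / 3 = -5.5/3 = -1.8333
  S[V,V] = ((-0.5)·(-0.5) + (1.5)·(1.5) + (-0.5)·(-0.5) + (-0.5)·(-0.5)) / 3 = 3/3 = 1
  S = [[11.5833, -1.8333],
 [-1.8333, 1]].

Step 3 — invert S. det(S) = 11.5833·1 - (-1.8333)² = 8.2222.
  S^{-1} = (1/det) · [[d, -b], [-b, a]] = [[0.1216, 0.223],
 [0.223, 1.4088]].

Step 4 — quadratic form (x̄ - mu_0)^T · S^{-1} · (x̄ - mu_0):
  S^{-1} · (x̄ - mu_0) = (-1.6014, -9.4358),
  (x̄ - mu_0)^T · [...] = (-1.25)·(-1.6014) + (-6.5)·(-9.4358) = 63.3345.

Step 5 — scale by n: T² = 4 · 63.3345 = 253.3378.

T² ≈ 253.3378


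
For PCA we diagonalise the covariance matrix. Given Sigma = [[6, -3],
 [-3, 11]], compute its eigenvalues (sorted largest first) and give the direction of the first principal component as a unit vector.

Step 1 — characteristic polynomial of 2×2 Sigma:
  det(Sigma - λI) = λ² - trace · λ + det = 0.
  trace = 6 + 11 = 17, det = 6·11 - (-3)² = 57.
Step 2 — discriminant:
  Δ = trace² - 4·det = 289 - 228 = 61.
Step 3 — eigenvalues:
  λ = (trace ± √Δ)/2 = (17 ± 7.8102)/2,
  λ_1 = 12.4051,  λ_2 = 4.5949.

Step 4 — unit eigenvector for λ_1: solve (Sigma - λ_1 I)v = 0. First row:
  (6 - 12.4051)·v_x + (-3)·v_y = 0, i.e. (-6.4051)·v_x + (-3)·v_y = 0,
  so v ∝ (b, λ_1 - a) = (-3, 6.4051); multiply by -1 so the first entry is positive: u = (3, -6.4051).
  ||u|| = √((3)² + (-6.4051)²) = √(50.0256) ≈ 7.0729,
  v_1 = u/||u|| ≈ (0.4242, -0.9056) (||v_1|| = 1).

λ_1 = 12.4051,  λ_2 = 4.5949;  v_1 ≈ (0.4242, -0.9056)


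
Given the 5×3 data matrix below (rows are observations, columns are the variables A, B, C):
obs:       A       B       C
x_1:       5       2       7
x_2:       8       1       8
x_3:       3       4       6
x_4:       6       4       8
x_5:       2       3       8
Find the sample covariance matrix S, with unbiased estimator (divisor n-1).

Step 1 — column means:
  mean(A) = (5 + 8 + 3 + 6 + 2) / 5 = 24/5 = 4.8
  mean(B) = (2 + 1 + 4 + 4 + 3) / 5 = 14/5 = 2.8
  mean(C) = (7 + 8 + 6 + 8 + 8) / 5 = 37/5 = 7.4

Step 2 — sample covariance S[i,j] = (1/(n-1)) · Σ_k (x_{k,i} - mean_i) · (x_{k,j} - mean_j), with n-1 = 4.
  S[A,A] = ((0.2)·(0.2) + (3.2)·(3.2) + (-1.8)·(-1.8) + (1.2)·(1.2) + (-2.8)·(-2.8)) / 4 = 22.8/4 = 5.7
  S[A,B] = ((0.2)·(-0.8) + (3.2)·(-1.8) + (-1.8)·(1.2) + (1.2)·(1.2) + (-2.8)·(0.2)) / 4 = -7.2/4 = -1.8
  S[A,C] = ((0.2)·(-0.4) + (3.2)·(0.6) + (-1.8)·(-1.4) + (1.2)·(0.6) + (-2.8)·(0.6)) / 4 = 3.4/4 = 0.85
  S[B,B] = ((-0.8)·(-0.8) + (-1.8)·(-1.8) + (1.2)·(1.2) + (1.2)·(1.2) + (0.2)·(0.2)) / 4 = 6.8/4 = 1.7
  S[B,C] = ((-0.8)·(-0.4) + (-1.8)·(0.6) + (1.2)·(-1.4) + (1.2)·(0.6) + (0.2)·(0.6)) / 4 = -1.6/4 = -0.4
  S[C,C] = ((-0.4)·(-0.4) + (0.6)·(0.6) + (-1.4)·(-1.4) + (0.6)·(0.6) + (0.6)·(0.6)) / 4 = 3.2/4 = 0.8

S is symmetric (S[j,i] = S[i,j]). Assembling:

S = [[5.7, -1.8, 0.85],
 [-1.8, 1.7, -0.4],
 [0.85, -0.4, 0.8]]


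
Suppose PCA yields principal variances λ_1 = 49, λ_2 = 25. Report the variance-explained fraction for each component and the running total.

Step 1 — total variance = trace(Sigma) = Σ λ_i = 49 + 25 = 74.

Step 2 — fraction explained by component i = λ_i / Σ λ:
  PC1: 49/74 = 0.6622
  PC2: 25/74 = 0.3378

Step 3 — cumulative fraction after k components = (λ_1 + ... + λ_k) / Σ λ:
  k = 1: 49/74 = 0.6622
  k = 2: (49 + 25)/74 = 74/74 = 1

Summary (fraction, with percent):

explained: PC1 0.6622 (66.22%), PC2 0.3378 (33.78%);  cumulative: 0.6622, 1


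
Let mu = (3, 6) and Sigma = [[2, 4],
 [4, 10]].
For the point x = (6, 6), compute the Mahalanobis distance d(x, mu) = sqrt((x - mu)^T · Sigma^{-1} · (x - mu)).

Step 1 — centre the observation: (x - mu) = (3, 0).

Step 2 — invert Sigma. det(Sigma) = 2·10 - (4)² = 4.
  Sigma^{-1} = (1/det) · [[d, -b], [-b, a]] = [[2.5, -1],
 [-1, 0.5]].

Step 3 — form the quadratic (x - mu)^T · Sigma^{-1} · (x - mu):
  Sigma^{-1} · (x - mu) = (7.5, -3).
  (x - mu)^T · [Sigma^{-1} · (x - mu)] = (3)·(7.5) + (0)·(-3) = 22.5.

Step 4 — take square root: d = √(22.5) ≈ 4.7434.

d(x, mu) = √(22.5) ≈ 4.7434


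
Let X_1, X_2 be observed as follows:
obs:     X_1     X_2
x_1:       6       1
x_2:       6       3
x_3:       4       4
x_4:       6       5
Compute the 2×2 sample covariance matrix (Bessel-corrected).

Step 1 — column means:
  mean(X_1) = (6 + 6 + 4 + 6) / 4 = 22/4 = 5.5
  mean(X_2) = (1 + 3 + 4 + 5) / 4 = 13/4 = 3.25

Step 2 — sample covariance S[i,j] = (1/(n-1)) · Σ_k (x_{k,i} - mean_i) · (x_{k,j} - mean_j), with n-1 = 3.
  S[X_1,X_1] = ((0.5)·(0.5) + (0.5)·(0.5) + (-1.5)·(-1.5) + (0.5)·(0.5)) / 3 = 3/3 = 1
  S[X_1,X_2] = ((0.5)·(-2.25) + (0.5)·(-0.25) + (-1.5)·(0.75) + (0.5)·(1.75)) / 3 = -1.5/3 = -0.5
  S[X_2,X_2] = ((-2.25)·(-2.25) + (-0.25)·(-0.25) + (0.75)·(0.75) + (1.75)·(1.75)) / 3 = 8.75/3 = 2.9167

S is symmetric (S[j,i] = S[i,j]). Assembling:

S = [[1, -0.5],
 [-0.5, 2.9167]]


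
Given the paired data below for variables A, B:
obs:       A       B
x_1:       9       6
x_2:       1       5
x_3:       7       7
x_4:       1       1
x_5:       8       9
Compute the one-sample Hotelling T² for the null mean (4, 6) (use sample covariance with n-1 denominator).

Step 1 — sample mean vector:
  mean(A) = (9 + 1 + 7 + 1 + 8) / 5 = 26/5 = 5.2
  mean(B) = (6 + 5 + 7 + 1 + 9) / 5 = 28/5 = 5.6
  x̄ = (5.2, 5.6),  deviation x̄ - mu_0 = (5.2, 5.6) - (4, 6) = (1.2, -0.4).

Step 2 — sample covariance matrix, S[i,j] = (1/(n-1)) · Σ_k (x_{k,i} - mean_i) · (x_{k,j} - mean_j), divisor n-1 = 4:
  S[A,A] = ((3.8)·(3.8) + (-4.2)·(-4.2) + (1.8)·(1.8) + (-4.2)·(-4.2) + (2.8)·(2.8)) / 4 = 60.8/4 = 15.2
  S[A,B] = ((3.8)·(0.4) + (-4.2)·(-0.6) + (1.8)·(1.4) + (-4.2)·(-4.6) + (2.8)·(3.4)) / 4 = 35.4/4 = 8.85
  S[B,B] = ((0.4)·(0.4) + (-0.6)·(-0.6) + (1.4)·(1.4) + (-4.6)·(-4.6) + (3.4)·(3.4)) / 4 = 35.2/4 = 8.8
  S = [[15.2, 8.85],
 [8.85, 8.8]].

Step 3 — invert S. det(S) = 15.2·8.8 - (8.85)² = 55.4375.
  S^{-1} = (1/det) · [[d, -b], [-b, a]] = [[0.1587, -0.1596],
 [-0.1596, 0.2742]].

Step 4 — quadratic form (x̄ - mu_0)^T · S^{-1} · (x̄ - mu_0):
  S^{-1} · (x̄ - mu_0) = (0.2543, -0.3012),
  (x̄ - mu_0)^T · [...] = (1.2)·(0.2543) + (-0.4)·(-0.3012) = 0.4257.

Step 5 — scale by n: T² = 5 · 0.4257 = 2.1285.

T² ≈ 2.1285


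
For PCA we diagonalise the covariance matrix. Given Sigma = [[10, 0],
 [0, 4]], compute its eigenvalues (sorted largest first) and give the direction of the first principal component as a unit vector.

Step 1 — characteristic polynomial of 2×2 Sigma:
  det(Sigma - λI) = λ² - trace · λ + det = 0.
  trace = 10 + 4 = 14, det = 10·4 - (0)² = 40.
Step 2 — discriminant:
  Δ = trace² - 4·det = 196 - 160 = 36.
Step 3 — eigenvalues:
  λ = (trace ± √Δ)/2 = (14 ± 6)/2,
  λ_1 = 10,  λ_2 = 4.

Step 4 — unit eigenvector for λ_1: Sigma is diagonal, so its eigenvectors are the coordinate axes. λ_1 = 10 is the diagonal entry on the first coordinate axis, hence
  v_1 = (1, 0) (||v_1|| = 1).

λ_1 = 10,  λ_2 = 4;  v_1 ≈ (1, 0)


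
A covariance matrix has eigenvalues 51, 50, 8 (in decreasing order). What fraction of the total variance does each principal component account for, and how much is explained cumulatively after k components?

Step 1 — total variance = trace(Sigma) = Σ λ_i = 51 + 50 + 8 = 109.

Step 2 — fraction explained by component i = λ_i / Σ λ:
  PC1: 51/109 = 0.4679
  PC2: 50/109 = 0.4587
  PC3: 8/109 = 0.0734

Step 3 — cumulative fraction after k components = (λ_1 + ... + λ_k) / Σ λ:
  k = 1: 51/109 = 0.4679
  k = 2: (51 + 50)/109 = 101/109 = 0.9266
  k = 3: (51 + 50 + 8)/109 = 109/109 = 1

Summary (fraction, with percent):

explained: PC1 0.4679 (46.79%), PC2 0.4587 (45.87%), PC3 0.0734 (7.34%);  cumulative: 0.4679, 0.9266, 1


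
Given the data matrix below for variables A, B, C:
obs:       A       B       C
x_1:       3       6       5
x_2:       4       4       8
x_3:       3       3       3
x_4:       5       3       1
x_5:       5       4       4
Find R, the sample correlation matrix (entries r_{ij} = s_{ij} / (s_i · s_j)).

Step 1 — column means:
  mean(A) = (3 + 4 + 3 + 5 + 5) / 5 = 20/5 = 4
  mean(B) = (6 + 4 + 3 + 3 + 4) / 5 = 20/5 = 4
  mean(C) = (5 + 8 + 3 + 1 + 4) / 5 = 21/5 = 4.2

Step 2 — sample variances and covariances s[i,j] = (1/(n-1)) · Σ_k (x_{k,i} - mean_i) · (x_{k,j} - mean_j), with n-1 = 4:
  s[A,A] = ((-1)·(-1) + (0)·(0) + (-1)·(-1) + (1)·(1) + (1)·(1)) / 4 = 4/4 = 1
  s[A,B] = ((-1)·(2) + (0)·(0) + (-1)·(-1) + (1)·(-1) + (1)·(0)) / 4 = -2/4 = -0.5
  s[A,C] = ((-1)·(0.8) + (0)·(3.8) + (-1)·(-1.2) + (1)·(-3.2) + (1)·(-0.2)) / 4 = -3/4 = -0.75
  s[B,B] = ((2)·(2) + (0)·(0) + (-1)·(-1) + (-1)·(-1) + (0)·(0)) / 4 = 6/4 = 1.5
  s[B,C] = ((2)·(0.8) + (0)·(3.8) + (-1)·(-1.2) + (-1)·(-3.2) + (0)·(-0.2)) / 4 = 6/4 = 1.5
  s[C,C] = ((0.8)·(0.8) + (3.8)·(3.8) + (-1.2)·(-1.2) + (-3.2)·(-3.2) + (-0.2)·(-0.2)) / 4 = 26.8/4 = 6.7
  Sample standard deviations s_i = √(s[i,i]):
  s(A) = √(1) = 1
  s(B) = √(1.5) = 1.2247
  s(C) = √(6.7) = 2.5884

Step 3 — r_{ij} = s_{ij} / (s_i · s_j):
  r[A,A] = 1 (diagonal).
  r[A,B] = -0.5 / (1 · 1.2247) = -0.5 / 1.2247 = -0.4082
  r[A,C] = -0.75 / (1 · 2.5884) = -0.75 / 2.5884 = -0.2898
  r[B,B] = 1 (diagonal).
  r[B,C] = 1.5 / (1.2247 · 2.5884) = 1.5 / 3.1702 = 0.4732
  r[C,C] = 1 (diagonal).

R is symmetric with unit diagonal. Assembling:

R = [[1, -0.4082, -0.2898],
 [-0.4082, 1, 0.4732],
 [-0.2898, 0.4732, 1]]


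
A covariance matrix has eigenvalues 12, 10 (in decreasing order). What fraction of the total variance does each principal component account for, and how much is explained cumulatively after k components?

Step 1 — total variance = trace(Sigma) = Σ λ_i = 12 + 10 = 22.

Step 2 — fraction explained by component i = λ_i / Σ λ:
  PC1: 12/22 = 0.5455
  PC2: 10/22 = 0.4545

Step 3 — cumulative fraction after k components = (λ_1 + ... + λ_k) / Σ λ:
  k = 1: 12/22 = 0.5455
  k = 2: (12 + 10)/22 = 22/22 = 1

Summary (fraction, with percent):

explained: PC1 0.5455 (54.55%), PC2 0.4545 (45.45%);  cumulative: 0.5455, 1


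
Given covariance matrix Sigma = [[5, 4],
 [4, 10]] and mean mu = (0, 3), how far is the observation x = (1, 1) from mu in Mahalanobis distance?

Step 1 — centre the observation: (x - mu) = (1, -2).

Step 2 — invert Sigma. det(Sigma) = 5·10 - (4)² = 34.
  Sigma^{-1} = (1/det) · [[d, -b], [-b, a]] = [[0.2941, -0.1176],
 [-0.1176, 0.1471]].

Step 3 — form the quadratic (x - mu)^T · Sigma^{-1} · (x - mu):
  Sigma^{-1} · (x - mu) = (0.5294, -0.4118).
  (x - mu)^T · [Sigma^{-1} · (x - mu)] = (1)·(0.5294) + (-2)·(-0.4118) = 1.3529.

Step 4 — take square root: d = √(1.3529) ≈ 1.1632.

d(x, mu) = √(1.3529) ≈ 1.1632


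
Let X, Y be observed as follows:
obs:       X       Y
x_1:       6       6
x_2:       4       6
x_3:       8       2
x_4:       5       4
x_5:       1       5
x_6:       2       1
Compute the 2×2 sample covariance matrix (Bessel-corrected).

Step 1 — column means:
  mean(X) = (6 + 4 + 8 + 5 + 1 + 2) / 6 = 26/6 = 4.3333
  mean(Y) = (6 + 6 + 2 + 4 + 5 + 1) / 6 = 24/6 = 4

Step 2 — sample covariance S[i,j] = (1/(n-1)) · Σ_k (x_{k,i} - mean_i) · (x_{k,j} - mean_j), with n-1 = 5.
  S[X,X] = ((1.6667)·(1.6667) + (-0.3333)·(-0.3333) + (3.6667)·(3.6667) + (0.6667)·(0.6667) + (-3.3333)·(-3.3333) + (-2.3333)·(-2.3333)) / 5 = 33.3333/5 = 6.6667
  S[X,Y] = ((1.6667)·(2) + (-0.3333)·(2) + (3.6667)·(-2) + (0.6667)·(0) + (-3.3333)·(1) + (-2.3333)·(-3)) / 5 = -1/5 = -0.2
  S[Y,Y] = ((2)·(2) + (2)·(2) + (-2)·(-2) + (0)·(0) + (1)·(1) + (-3)·(-3)) / 5 = 22/5 = 4.4

S is symmetric (S[j,i] = S[i,j]). Assembling:

S = [[6.6667, -0.2],
 [-0.2, 4.4]]


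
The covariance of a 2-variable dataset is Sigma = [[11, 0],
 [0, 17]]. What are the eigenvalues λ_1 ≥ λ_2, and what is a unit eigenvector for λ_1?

Step 1 — characteristic polynomial of 2×2 Sigma:
  det(Sigma - λI) = λ² - trace · λ + det = 0.
  trace = 11 + 17 = 28, det = 11·17 - (0)² = 187.
Step 2 — discriminant:
  Δ = trace² - 4·det = 784 - 748 = 36.
Step 3 — eigenvalues:
  λ = (trace ± √Δ)/2 = (28 ± 6)/2,
  λ_1 = 17,  λ_2 = 11.

Step 4 — unit eigenvector for λ_1: Sigma is diagonal, so its eigenvectors are the coordinate axes. λ_1 = 17 is the diagonal entry on the second coordinate axis, hence
  v_1 = (0, 1) (||v_1|| = 1).

λ_1 = 17,  λ_2 = 11;  v_1 ≈ (0, 1)


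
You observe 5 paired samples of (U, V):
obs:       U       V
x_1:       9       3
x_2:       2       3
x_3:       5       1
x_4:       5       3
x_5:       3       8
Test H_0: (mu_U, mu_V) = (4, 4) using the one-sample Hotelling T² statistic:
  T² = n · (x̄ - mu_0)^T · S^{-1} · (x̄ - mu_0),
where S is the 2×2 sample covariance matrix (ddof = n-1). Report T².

Step 1 — sample mean vector:
  mean(U) = (9 + 2 + 5 + 5 + 3) / 5 = 24/5 = 4.8
  mean(V) = (3 + 3 + 1 + 3 + 8) / 5 = 18/5 = 3.6
  x̄ = (4.8, 3.6),  deviation x̄ - mu_0 = (4.8, 3.6) - (4, 4) = (0.8, -0.4).

Step 2 — sample covariance matrix, S[i,j] = (1/(n-1)) · Σ_k (x_{k,i} - mean_i) · (x_{k,j} - mean_j), divisor n-1 = 4:
  S[U,U] = ((4.2)·(4.2) + (-2.8)·(-2.8) + (0.2)·(0.2) + (0.2)·(0.2) + (-1.8)·(-1.8)) / 4 = 28.8/4 = 7.2
  S[U,V] = ((4.2)·(-0.6) + (-2.8)·(-0.6) + (0.2)·(-2.6) + (0.2)·(-0.6) + (-1.8)·(4.4)) / 4 = -9.4/4 = -2.35
  S[V,V] = ((-0.6)·(-0.6) + (-0.6)·(-0.6) + (-2.6)·(-2.6) + (-0.6)·(-0.6) + (4.4)·(4.4)) / 4 = 27.2/4 = 6.8
  S = [[7.2, -2.35],
 [-2.35, 6.8]].

Step 3 — invert S. det(S) = 7.2·6.8 - (-2.35)² = 43.4375.
  S^{-1} = (1/det) · [[d, -b], [-b, a]] = [[0.1565, 0.0541],
 [0.0541, 0.1658]].

Step 4 — quadratic form (x̄ - mu_0)^T · S^{-1} · (x̄ - mu_0):
  S^{-1} · (x̄ - mu_0) = (0.1036, -0.023),
  (x̄ - mu_0)^T · [...] = (0.8)·(0.1036) + (-0.4)·(-0.023) = 0.0921.

Step 5 — scale by n: T² = 5 · 0.0921 = 0.4604.

T² ≈ 0.4604


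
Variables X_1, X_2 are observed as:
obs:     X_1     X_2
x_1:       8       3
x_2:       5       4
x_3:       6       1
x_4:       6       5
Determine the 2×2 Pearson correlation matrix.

Step 1 — column means:
  mean(X_1) = (8 + 5 + 6 + 6) / 4 = 25/4 = 6.25
  mean(X_2) = (3 + 4 + 1 + 5) / 4 = 13/4 = 3.25

Step 2 — sample variances and covariances s[i,j] = (1/(n-1)) · Σ_k (x_{k,i} - mean_i) · (x_{k,j} - mean_j), with n-1 = 3:
  s[X_1,X_1] = ((1.75)·(1.75) + (-1.25)·(-1.25) + (-0.25)·(-0.25) + (-0.25)·(-0.25)) / 3 = 4.75/3 = 1.5833
  s[X_1,X_2] = ((1.75)·(-0.25) + (-1.25)·(0.75) + (-0.25)·(-2.25) + (-0.25)·(1.75)) / 3 = -1.25/3 = -0.4167
  s[X_2,X_2] = ((-0.25)·(-0.25) + (0.75)·(0.75) + (-2.25)·(-2.25) + (1.75)·(1.75)) / 3 = 8.75/3 = 2.9167
  Sample standard deviations s_i = √(s[i,i]):
  s(X_1) = √(1.5833) = 1.2583
  s(X_2) = √(2.9167) = 1.7078

Step 3 — r_{ij} = s_{ij} / (s_i · s_j):
  r[X_1,X_1] = 1 (diagonal).
  r[X_1,X_2] = -0.4167 / (1.2583 · 1.7078) = -0.4167 / 2.149 = -0.1939
  r[X_2,X_2] = 1 (diagonal).

R is symmetric with unit diagonal. Assembling:

R = [[1, -0.1939],
 [-0.1939, 1]]


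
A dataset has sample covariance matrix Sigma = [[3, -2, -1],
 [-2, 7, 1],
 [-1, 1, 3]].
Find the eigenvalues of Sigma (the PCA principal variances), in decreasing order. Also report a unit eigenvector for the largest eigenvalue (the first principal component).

Step 1 — characteristic polynomial p(λ) = det(λI - Sigma) = λ³ - tr·λ² + c_1·λ - det, where tr = trace, c_1 = sum of the principal 2×2 minors, det = det(Sigma):
  tr = 3 + 7 + 3 = 13,
  c_1 = (3·7 - (-2)²) + (3·3 - (-1)²) + (7·3 - (1)²) = 17 + 8 + 20 = 45,
  det = 3·(7·3 - (1)²) - (-2)·((-2)·3 - (1)·(-1)) + (-1)·((-2)·(1) - 7·(-1)) = 3·(20) - (-2)·(-5) + (-1)·(5) = 45.
  So p(λ) = λ³ - 13λ² + 45λ - 45.
Step 2 — look for an integer root (rational root theorem: any rational root is an integer divisor of 45). Testing λ = 3:
  p(3) = 27 - 117 + 135 - 45 = 0  ✓
  Dividing out (λ - 3): p(λ) = (λ - 3)(λ² - 10λ + 15).
Step 3 — remaining eigenvalues from the quadratic λ² - 10λ + 15 = 0:
  Δ = 10² - 4·15 = 100 - 60 = 40,  λ = (10 ± √40)/2 = (10 ± 6.3246)/2 ≈ 8.1623 or 1.8377.
  Sorted: λ_1 = 8.1623,  λ_2 = 3,  λ_3 = 1.8377  (check: sum = 13 = tr ✓).

Step 4 — unit eigenvector for λ_1 ≈ 8.1623: v spans the null space of (Sigma - λ_1 I), whose rows are
  r_1 = (-5.1623, -2, -1),  r_2 = (-2, -1.1623, 1),  r_3 = (-1, 1, -5.1623).
  v is orthogonal to every row, so take v ∝ r_1 × r_2 = ((-2)·(1) - (-1)·(-1.1623), (-1)·(-2) - (-5.1623)·(1), (-5.1623)·(-1.1623) - (-2)·(-2)) ≈ (-3.1623, 7.1623, 2).
  Rescale (multiply by -1 so the first nonzero entry is positive): u = (3.1623, -7.1623, -2).
  ||u|| = √((3.1623)² + (-7.1623)² + (-2)²) = √(65.2982) ≈ 8.0807,  v_1 = u/||u|| ≈ (0.3913, -0.8863, -0.2475) (||v_1|| = 1).

λ_1 = 8.1623,  λ_2 = 3,  λ_3 = 1.8377;  v_1 ≈ (0.3913, -0.8863, -0.2475)


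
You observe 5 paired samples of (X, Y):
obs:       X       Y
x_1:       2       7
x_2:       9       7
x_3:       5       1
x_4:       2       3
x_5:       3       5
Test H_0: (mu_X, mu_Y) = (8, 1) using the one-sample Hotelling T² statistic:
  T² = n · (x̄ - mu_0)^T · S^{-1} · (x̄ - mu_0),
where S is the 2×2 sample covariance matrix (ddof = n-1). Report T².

Step 1 — sample mean vector:
  mean(X) = (2 + 9 + 5 + 2 + 3) / 5 = 21/5 = 4.2
  mean(Y) = (7 + 7 + 1 + 3 + 5) / 5 = 23/5 = 4.6
  x̄ = (4.2, 4.6),  deviation x̄ - mu_0 = (4.2, 4.6) - (8, 1) = (-3.8, 3.6).

Step 2 — sample covariance matrix, S[i,j] = (1/(n-1)) · Σ_k (x_{k,i} - mean_i) · (x_{k,j} - mean_j), divisor n-1 = 4:
  S[X,X] = ((-2.2)·(-2.2) + (4.8)·(4.8) + (0.8)·(0.8) + (-2.2)·(-2.2) + (-1.2)·(-1.2)) / 4 = 34.8/4 = 8.7
  S[X,Y] = ((-2.2)·(2.4) + (4.8)·(2.4) + (0.8)·(-3.6) + (-2.2)·(-1.6) + (-1.2)·(0.4)) / 4 = 6.4/4 = 1.6
  S[Y,Y] = ((2.4)·(2.4) + (2.4)·(2.4) + (-3.6)·(-3.6) + (-1.6)·(-1.6) + (0.4)·(0.4)) / 4 = 27.2/4 = 6.8
  S = [[8.7, 1.6],
 [1.6, 6.8]].

Step 3 — invert S. det(S) = 8.7·6.8 - (1.6)² = 56.6.
  S^{-1} = (1/det) · [[d, -b], [-b, a]] = [[0.1201, -0.0283],
 [-0.0283, 0.1537]].

Step 4 — quadratic form (x̄ - mu_0)^T · S^{-1} · (x̄ - mu_0):
  S^{-1} · (x̄ - mu_0) = (-0.5583, 0.6608),
  (x̄ - mu_0)^T · [...] = (-3.8)·(-0.5583) + (3.6)·(0.6608) = 4.5004.

Step 5 — scale by n: T² = 5 · 4.5004 = 22.5018.

T² ≈ 22.5018


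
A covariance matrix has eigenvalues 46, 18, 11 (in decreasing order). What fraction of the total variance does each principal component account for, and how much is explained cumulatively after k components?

Step 1 — total variance = trace(Sigma) = Σ λ_i = 46 + 18 + 11 = 75.

Step 2 — fraction explained by component i = λ_i / Σ λ:
  PC1: 46/75 = 0.6133
  PC2: 18/75 = 0.24
  PC3: 11/75 = 0.1467

Step 3 — cumulative fraction after k components = (λ_1 + ... + λ_k) / Σ λ:
  k = 1: 46/75 = 0.6133
  k = 2: (46 + 18)/75 = 64/75 = 0.8533
  k = 3: (46 + 18 + 11)/75 = 75/75 = 1

Summary (fraction, with percent):

explained: PC1 0.6133 (61.33%), PC2 0.24 (24%), PC3 0.1467 (14.67%);  cumulative: 0.6133, 0.8533, 1


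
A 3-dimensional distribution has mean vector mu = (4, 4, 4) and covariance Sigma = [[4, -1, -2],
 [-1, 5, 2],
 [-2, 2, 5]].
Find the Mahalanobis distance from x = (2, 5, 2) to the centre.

Step 1 — centre the observation: (x - mu) = (-2, 1, -2).

Step 2 — invert Sigma (cofactor / det for 3×3, or solve directly):
  Sigma^{-1} = [[0.3134, 0.0149, 0.1194],
 [0.0149, 0.2388, -0.0896],
 [0.1194, -0.0896, 0.2836]].

Step 3 — form the quadratic (x - mu)^T · Sigma^{-1} · (x - mu):
  Sigma^{-1} · (x - mu) = (-0.8507, 0.3881, -0.8955).
  (x - mu)^T · [Sigma^{-1} · (x - mu)] = (-2)·(-0.8507) + (1)·(0.3881) + (-2)·(-0.8955) = 3.8806.

Step 4 — take square root: d = √(3.8806) ≈ 1.9699.

d(x, mu) = √(3.8806) ≈ 1.9699


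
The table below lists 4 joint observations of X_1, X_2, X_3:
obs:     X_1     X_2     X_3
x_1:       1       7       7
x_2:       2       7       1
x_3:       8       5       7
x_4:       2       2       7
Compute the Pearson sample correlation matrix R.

Step 1 — column means:
  mean(X_1) = (1 + 2 + 8 + 2) / 4 = 13/4 = 3.25
  mean(X_2) = (7 + 7 + 5 + 2) / 4 = 21/4 = 5.25
  mean(X_3) = (7 + 1 + 7 + 7) / 4 = 22/4 = 5.5

Step 2 — sample variances and covariances s[i,j] = (1/(n-1)) · Σ_k (x_{k,i} - mean_i) · (x_{k,j} - mean_j), with n-1 = 3:
  s[X_1,X_1] = ((-2.25)·(-2.25) + (-1.25)·(-1.25) + (4.75)·(4.75) + (-1.25)·(-1.25)) / 3 = 30.75/3 = 10.25
  s[X_1,X_2] = ((-2.25)·(1.75) + (-1.25)·(1.75) + (4.75)·(-0.25) + (-1.25)·(-3.25)) / 3 = -3.25/3 = -1.0833
  s[X_1,X_3] = ((-2.25)·(1.5) + (-1.25)·(-4.5) + (4.75)·(1.5) + (-1.25)·(1.5)) / 3 = 7.5/3 = 2.5
  s[X_2,X_2] = ((1.75)·(1.75) + (1.75)·(1.75) + (-0.25)·(-0.25) + (-3.25)·(-3.25)) / 3 = 16.75/3 = 5.5833
  s[X_2,X_3] = ((1.75)·(1.5) + (1.75)·(-4.5) + (-0.25)·(1.5) + (-3.25)·(1.5)) / 3 = -10.5/3 = -3.5
  s[X_3,X_3] = ((1.5)·(1.5) + (-4.5)·(-4.5) + (1.5)·(1.5) + (1.5)·(1.5)) / 3 = 27/3 = 9
  Sample standard deviations s_i = √(s[i,i]):
  s(X_1) = √(10.25) = 3.2016
  s(X_2) = √(5.5833) = 2.3629
  s(X_3) = √(9) = 3

Step 3 — r_{ij} = s_{ij} / (s_i · s_j):
  r[X_1,X_1] = 1 (diagonal).
  r[X_1,X_2] = -1.0833 / (3.2016 · 2.3629) = -1.0833 / 7.565 = -0.1432
  r[X_1,X_3] = 2.5 / (3.2016 · 3) = 2.5 / 9.6047 = 0.2603
  r[X_2,X_2] = 1 (diagonal).
  r[X_2,X_3] = -3.5 / (2.3629 · 3) = -3.5 / 7.0887 = -0.4937
  r[X_3,X_3] = 1 (diagonal).

R is symmetric with unit diagonal. Assembling:

R = [[1, -0.1432, 0.2603],
 [-0.1432, 1, -0.4937],
 [0.2603, -0.4937, 1]]


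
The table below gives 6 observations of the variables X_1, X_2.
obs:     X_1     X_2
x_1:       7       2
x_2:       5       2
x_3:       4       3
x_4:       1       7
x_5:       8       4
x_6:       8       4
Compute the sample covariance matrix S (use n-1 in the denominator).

Step 1 — column means:
  mean(X_1) = (7 + 5 + 4 + 1 + 8 + 8) / 6 = 33/6 = 5.5
  mean(X_2) = (2 + 2 + 3 + 7 + 4 + 4) / 6 = 22/6 = 3.6667

Step 2 — sample covariance S[i,j] = (1/(n-1)) · Σ_k (x_{k,i} - mean_i) · (x_{k,j} - mean_j), with n-1 = 5.
  S[X_1,X_1] = ((1.5)·(1.5) + (-0.5)·(-0.5) + (-1.5)·(-1.5) + (-4.5)·(-4.5) + (2.5)·(2.5) + (2.5)·(2.5)) / 5 = 37.5/5 = 7.5
  S[X_1,X_2] = ((1.5)·(-1.6667) + (-0.5)·(-1.6667) + (-1.5)·(-0.6667) + (-4.5)·(3.3333) + (2.5)·(0.3333) + (2.5)·(0.3333)) / 5 = -14/5 = -2.8
  S[X_2,X_2] = ((-1.6667)·(-1.6667) + (-1.6667)·(-1.6667) + (-0.6667)·(-0.6667) + (3.3333)·(3.3333) + (0.3333)·(0.3333) + (0.3333)·(0.3333)) / 5 = 17.3333/5 = 3.4667

S is symmetric (S[j,i] = S[i,j]). Assembling:

S = [[7.5, -2.8],
 [-2.8, 3.4667]]


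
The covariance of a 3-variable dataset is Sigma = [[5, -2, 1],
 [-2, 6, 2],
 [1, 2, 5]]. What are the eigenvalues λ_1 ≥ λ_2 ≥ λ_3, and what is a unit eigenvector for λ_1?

Step 1 — characteristic polynomial p(λ) = det(λI - Sigma) = λ³ - tr·λ² + c_1·λ - det, where tr = trace, c_1 = sum of the principal 2×2 minors, det = det(Sigma):
  tr = 5 + 6 + 5 = 16,
  c_1 = (5·6 - (-2)²) + (5·5 - (1)²) + (6·5 - (2)²) = 26 + 24 + 26 = 76,
  det = 5·(6·5 - (2)²) - (-2)·((-2)·5 - (2)·(1)) + (1)·((-2)·(2) - 6·(1)) = 5·(26) - (-2)·(-12) + (1)·(-10) = 96.
  So p(λ) = λ³ - 16λ² + 76λ - 96.
Step 2 — look for an integer root (rational root theorem: any rational root is an integer divisor of 96). Testing λ = 2:
  p(2) = 8 - 64 + 152 - 96 = 0  ✓
  Dividing out (λ - 2): p(λ) = (λ - 2)(λ² - 14λ + 48).
Step 3 — remaining eigenvalues from the quadratic λ² - 14λ + 48 = 0:
  Δ = 14² - 4·48 = 196 - 192 = 4,  λ = (14 ± √4)/2 = (14 ± 2)/2 = 8 or 6.
  Sorted: λ_1 = 8,  λ_2 = 6,  λ_3 = 2  (check: sum = 16 = tr ✓).

Step 4 — unit eigenvector for λ_1 = 8: v spans the null space of (Sigma - λ_1 I), whose rows are
  r_1 = (-3, -2, 1),  r_2 = (-2, -2, 2),  r_3 = (1, 2, -3).
  v is orthogonal to every row, so take v ∝ r_1 × r_2 = ((-2)·(2) - (1)·(-2), (1)·(-2) - (-3)·(2), (-3)·(-2) - (-2)·(-2)) = (-2, 4, 2).
  Rescale (divide by 2; multiply by -1 so the first nonzero entry is positive): u = (1, -2, -1).
  ||u|| = √((1)² + (-2)² + (-1)²) = √(6) ≈ 2.4495,  v_1 = u/||u|| ≈ (0.4082, -0.8165, -0.4082) (||v_1|| = 1).

λ_1 = 8,  λ_2 = 6,  λ_3 = 2;  v_1 ≈ (0.4082, -0.8165, -0.4082)


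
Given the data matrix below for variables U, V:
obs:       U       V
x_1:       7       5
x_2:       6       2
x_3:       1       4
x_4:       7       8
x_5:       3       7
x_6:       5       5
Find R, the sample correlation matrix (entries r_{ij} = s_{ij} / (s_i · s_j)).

Step 1 — column means:
  mean(U) = (7 + 6 + 1 + 7 + 3 + 5) / 6 = 29/6 = 4.8333
  mean(V) = (5 + 2 + 4 + 8 + 7 + 5) / 6 = 31/6 = 5.1667

Step 2 — sample variances and covariances s[i,j] = (1/(n-1)) · Σ_k (x_{k,i} - mean_i) · (x_{k,j} - mean_j), with n-1 = 5:
  s[U,U] = ((2.1667)·(2.1667) + (1.1667)·(1.1667) + (-3.8333)·(-3.8333) + (2.1667)·(2.1667) + (-1.8333)·(-1.8333) + (0.1667)·(0.1667)) / 5 = 28.8333/5 = 5.7667
  s[U,V] = ((2.1667)·(-0.1667) + (1.1667)·(-3.1667) + (-3.8333)·(-1.1667) + (2.1667)·(2.8333) + (-1.8333)·(1.8333) + (0.1667)·(-0.1667)) / 5 = 3.1667/5 = 0.6333
  s[V,V] = ((-0.1667)·(-0.1667) + (-3.1667)·(-3.1667) + (-1.1667)·(-1.1667) + (2.8333)·(2.8333) + (1.8333)·(1.8333) + (-0.1667)·(-0.1667)) / 5 = 22.8333/5 = 4.5667
  Sample standard deviations s_i = √(s[i,i]):
  s(U) = √(5.7667) = 2.4014
  s(V) = √(4.5667) = 2.137

Step 3 — r_{ij} = s_{ij} / (s_i · s_j):
  r[U,U] = 1 (diagonal).
  r[U,V] = 0.6333 / (2.4014 · 2.137) = 0.6333 / 5.1317 = 0.1234
  r[V,V] = 1 (diagonal).

R is symmetric with unit diagonal. Assembling:

R = [[1, 0.1234],
 [0.1234, 1]]
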